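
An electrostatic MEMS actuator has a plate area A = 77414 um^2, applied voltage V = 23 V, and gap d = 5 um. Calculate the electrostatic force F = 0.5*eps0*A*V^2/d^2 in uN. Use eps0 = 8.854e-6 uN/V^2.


Step 1: Identify parameters.
eps0 = 8.854e-6 uN/V^2, A = 77414 um^2, V = 23 V, d = 5 um
Step 2: Compute V^2 = 23^2 = 529
Step 3: Compute d^2 = 5^2 = 25
Step 4: F = 0.5 * 8.854e-6 * 77414 * 529 / 25
F = 7.252 uN


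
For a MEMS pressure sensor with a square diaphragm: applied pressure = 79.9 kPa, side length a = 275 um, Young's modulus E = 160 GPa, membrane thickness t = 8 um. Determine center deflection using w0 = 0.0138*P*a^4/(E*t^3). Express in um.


Step 1: Convert pressure to compatible units (E is in GPa, so P in GPa).
P = 79.9 kPa = 79.9e-6 GPa
Step 2: Compute numerator: 0.0138 * P * a^4.
a^4 = 275^4 = 5719140625
numerator = 0.0138 * 79.9e-6 * 5719140625 = 6.306e+03
Step 3: Compute denominator: E * t^3 = 160 * 8^3 = 81920
Step 4: w0 = numerator / denominator = 6.306e+03 / 81920 = 0.077 um


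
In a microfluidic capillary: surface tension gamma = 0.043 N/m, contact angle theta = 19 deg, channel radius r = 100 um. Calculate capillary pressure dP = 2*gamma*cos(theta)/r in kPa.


Step 1: cos(19 deg) = 0.9455
Step 2: Convert r to m: r = 100e-6 m
Step 3: dP = 2 * 0.043 * 0.9455 / 100e-6 = 813.1 Pa
Step 4: Convert Pa to kPa (divide by 1000).
dP = 0.81 kPa


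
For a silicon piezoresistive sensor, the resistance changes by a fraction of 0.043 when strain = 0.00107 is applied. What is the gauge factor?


Step 1: Identify values.
dR/R = 0.043, strain = 0.00107
Step 2: GF = (dR/R) / strain = 0.043 / 0.00107
GF = 40.2


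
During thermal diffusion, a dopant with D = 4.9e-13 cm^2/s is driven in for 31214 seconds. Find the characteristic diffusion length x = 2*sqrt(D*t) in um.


Step 1: Compute D*t = 4.9e-13 * 31214 = 1.529486e-08 cm^2
Step 2: sqrt(D*t) = 1.23672e-04 cm
Step 3: x = 2 * 1.23672e-04 cm = 2.47344e-04 cm
Step 4: Convert to um (1 cm = 1e4 um): x = 2.473 um


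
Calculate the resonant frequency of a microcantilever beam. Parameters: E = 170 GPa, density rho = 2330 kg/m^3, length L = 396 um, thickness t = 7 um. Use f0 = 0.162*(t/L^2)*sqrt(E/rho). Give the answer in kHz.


Step 1: Convert units to SI.
t_SI = 7e-6 m, L_SI = 396e-6 m
Step 2: Calculate sqrt(E/rho).
sqrt(170e9 / 2330) = 8541.74 m/s
Step 3: Compute f0.
f0 = 0.162 * 7e-6 / (396e-6)^2 * 8541.74 = 61768.8 Hz = 61.77 kHz


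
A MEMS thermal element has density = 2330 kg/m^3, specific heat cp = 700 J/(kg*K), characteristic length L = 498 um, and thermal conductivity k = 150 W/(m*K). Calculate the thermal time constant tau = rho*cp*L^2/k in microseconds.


Step 1: Convert L to m: L = 498e-6 m
Step 2: L^2 = (498e-6)^2 = 2.48004e-07 m^2
Step 3: tau = 2330 * 700 * 2.48004e-07 / 150 = 2.6966302e-03 s
Step 4: Convert to microseconds (multiply by 1e6).
tau = 2696.63 us


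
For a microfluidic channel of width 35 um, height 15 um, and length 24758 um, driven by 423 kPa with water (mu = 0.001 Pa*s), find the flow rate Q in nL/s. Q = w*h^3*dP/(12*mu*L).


Step 1: Convert all dimensions to SI (meters).
w = 35e-6 m, h = 15e-6 m, L = 24758e-6 m, dP = 423e3 Pa
Step 2: Q = w * h^3 * dP / (12 * mu * L)
Q = 35e-6 * (15e-6)^3 * 423e3 / (12 * 0.001 * 24758e-6) = 1.6818427e-10 m^3/s
Step 3: Convert Q from m^3/s to nL/s (1 m^3 = 1e12 nL, so multiply by 1e12).
Q = 168.184 nL/s


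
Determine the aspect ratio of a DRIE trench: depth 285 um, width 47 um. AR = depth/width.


Step 1: AR = depth / width
Step 2: AR = 285 / 47
AR = 6.1


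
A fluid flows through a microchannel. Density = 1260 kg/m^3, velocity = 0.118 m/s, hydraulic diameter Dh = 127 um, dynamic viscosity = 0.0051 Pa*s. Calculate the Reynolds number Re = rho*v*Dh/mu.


Step 1: Convert Dh to meters: Dh = 127e-6 m
Step 2: Re = rho * v * Dh / mu
Re = 1260 * 0.118 * 127e-6 / 0.0051
Re = 3.702


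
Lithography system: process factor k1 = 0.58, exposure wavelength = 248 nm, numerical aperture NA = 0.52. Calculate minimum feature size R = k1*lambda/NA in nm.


Step 1: Identify values: k1 = 0.58, lambda = 248 nm, NA = 0.52
Step 2: R = k1 * lambda / NA
R = 0.58 * 248 / 0.52
R = 276.6 nm


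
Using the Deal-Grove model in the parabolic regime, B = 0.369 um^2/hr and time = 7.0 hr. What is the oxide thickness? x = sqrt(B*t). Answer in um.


Step 1: Compute B*t = 0.369 * 7.0 = 2.583
Step 2: x = sqrt(2.583)
x = 1.607 um


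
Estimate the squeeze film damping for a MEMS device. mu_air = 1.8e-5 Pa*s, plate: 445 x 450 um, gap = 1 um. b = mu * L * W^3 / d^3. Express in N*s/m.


Step 1: Convert to SI.
L = 445e-6 m, W = 450e-6 m, d = 1e-6 m
Step 2: W^3 = (450e-6)^3 = 9.11e-11 m^3
Step 3: d^3 = (1e-6)^3 = 1.00e-18 m^3
Step 4: b = 1.8e-5 * 445e-6 * 9.11e-11 / 1.00e-18
b = 7.30e-01 N*s/m


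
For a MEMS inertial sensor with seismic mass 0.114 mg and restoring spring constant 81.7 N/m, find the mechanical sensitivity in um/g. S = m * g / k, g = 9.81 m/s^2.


Step 1: Convert mass: m = 0.114 mg = 1.14e-07 kg
Step 2: S = m * g / k = 1.14e-07 * 9.81 / 81.7
Step 3: S = 1.37e-08 m/g
Step 4: Convert to um/g: S = 0.014 um/g


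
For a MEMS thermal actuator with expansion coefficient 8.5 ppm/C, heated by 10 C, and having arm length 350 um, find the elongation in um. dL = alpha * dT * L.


Step 1: Convert CTE: alpha = 8.5 ppm/C = 8.5e-6 /C
Step 2: dL = 8.5e-6 * 10 * 350
dL = 0.0298 um


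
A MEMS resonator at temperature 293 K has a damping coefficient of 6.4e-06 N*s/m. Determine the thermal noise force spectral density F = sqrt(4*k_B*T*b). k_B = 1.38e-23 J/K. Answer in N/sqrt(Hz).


Step 1: Compute 4 * k_B * T * b
= 4 * 1.38e-23 * 293 * 6.4e-06
= 1.0351e-25 N^2/Hz
Step 2: F_noise = sqrt(1.0351e-25)
F_noise = 3.22e-13 N/sqrt(Hz)


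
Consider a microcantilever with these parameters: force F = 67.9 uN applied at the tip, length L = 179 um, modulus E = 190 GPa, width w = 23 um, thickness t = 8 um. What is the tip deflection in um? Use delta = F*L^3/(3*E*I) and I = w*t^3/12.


Step 1: Calculate the second moment of area.
I = w * t^3 / 12 = 23 * 8^3 / 12 = 981.3333 um^4
Step 2: Convert E to consistent units (1 GPa = 1000 uN/um^2).
E = 190 GPa = 190000 uN/um^2
Step 3: Calculate tip deflection.
delta = F * L^3 / (3 * E * I)
delta = 67.9 * 179^3 / (3 * 190000 * 981.3333)
delta = 0.6962 um


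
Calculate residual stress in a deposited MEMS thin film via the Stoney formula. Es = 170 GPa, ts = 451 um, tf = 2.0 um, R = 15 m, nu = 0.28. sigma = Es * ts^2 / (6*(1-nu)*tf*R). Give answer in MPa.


Step 1: Compute numerator: Es * ts^2 = 170 * 451^2 = 34578170 (GPa*um^2)
Step 2: Compute denominator (R in um): 6*(1-nu)*tf*R = 6*0.72*2.0*15e6 = 129600000.0 (um^2)
Step 3: sigma (GPa) = 34578170 / 129600000.0 = 2.66807e-01 GPa
Step 4: Convert to MPa (x1000): sigma = 266.8 MPa


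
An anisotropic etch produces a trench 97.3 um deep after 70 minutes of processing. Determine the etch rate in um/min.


Step 1: Etch rate = depth / time
Step 2: rate = 97.3 / 70
rate = 1.39 um/min


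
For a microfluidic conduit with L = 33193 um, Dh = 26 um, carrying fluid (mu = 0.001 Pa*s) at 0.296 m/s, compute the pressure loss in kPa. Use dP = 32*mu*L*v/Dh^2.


Step 1: Convert to SI: L = 33193e-6 m, Dh = 26e-6 m
Step 2: dP = 32 * 0.001 * 33193e-6 * 0.296 / (26e-6)^2
Step 3: dP = 465094.82 Pa
Step 4: Convert to kPa: dP = 465.09 kPa


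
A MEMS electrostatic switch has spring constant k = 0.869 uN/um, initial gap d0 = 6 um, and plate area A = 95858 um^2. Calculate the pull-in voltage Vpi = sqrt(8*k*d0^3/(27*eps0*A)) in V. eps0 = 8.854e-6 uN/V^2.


Step 1: Compute numerator: 8 * k * d0^3 = 8 * 0.869 * 6^3 = 1501.632
Step 2: Compute denominator: 27 * eps0 * A = 27 * 8.854e-6 * 95858 = 22.915622
Step 3: Vpi = sqrt(1501.632 / 22.915622)
Vpi = 8.09 V


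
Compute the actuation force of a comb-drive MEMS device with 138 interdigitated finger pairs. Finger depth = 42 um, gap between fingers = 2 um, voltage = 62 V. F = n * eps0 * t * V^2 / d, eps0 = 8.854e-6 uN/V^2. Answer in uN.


Step 1: Parameters: n=138, eps0=8.854e-6 uN/V^2, t=42 um, V=62 V, d=2 um
Step 2: V^2 = 3844
Step 3: F = 138 * 8.854e-6 * 42 * 3844 / 2
F = 98.633 uN


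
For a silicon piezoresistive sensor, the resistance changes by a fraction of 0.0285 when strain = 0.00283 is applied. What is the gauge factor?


Step 1: Identify values.
dR/R = 0.0285, strain = 0.00283
Step 2: GF = (dR/R) / strain = 0.0285 / 0.00283
GF = 10.1


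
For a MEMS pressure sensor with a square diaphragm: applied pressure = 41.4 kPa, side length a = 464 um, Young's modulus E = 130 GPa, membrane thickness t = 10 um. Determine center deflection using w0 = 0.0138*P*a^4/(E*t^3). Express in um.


Step 1: Convert pressure to compatible units (E is in GPa, so P in GPa).
P = 41.4 kPa = 41.4e-6 GPa
Step 2: Compute numerator: 0.0138 * P * a^4.
a^4 = 464^4 = 46352367616
numerator = 0.0138 * 41.4e-6 * 46352367616 = 2.6482e+04
Step 3: Compute denominator: E * t^3 = 130 * 10^3 = 130000
Step 4: w0 = numerator / denominator = 2.6482e+04 / 130000 = 0.2037 um


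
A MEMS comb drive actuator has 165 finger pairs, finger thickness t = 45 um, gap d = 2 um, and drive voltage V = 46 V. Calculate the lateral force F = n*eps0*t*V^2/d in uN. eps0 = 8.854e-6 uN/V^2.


Step 1: Parameters: n=165, eps0=8.854e-6 uN/V^2, t=45 um, V=46 V, d=2 um
Step 2: V^2 = 2116
Step 3: F = 165 * 8.854e-6 * 45 * 2116 / 2
F = 69.554 uN


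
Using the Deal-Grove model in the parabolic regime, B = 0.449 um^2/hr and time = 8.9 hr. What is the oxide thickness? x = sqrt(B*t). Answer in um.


Step 1: Compute B*t = 0.449 * 8.9 = 3.9961
Step 2: x = sqrt(3.9961)
x = 1.999 um


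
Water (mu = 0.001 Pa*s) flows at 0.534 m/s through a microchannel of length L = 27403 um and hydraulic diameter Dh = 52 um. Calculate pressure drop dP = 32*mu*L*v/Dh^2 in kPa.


Step 1: Convert to SI: L = 27403e-6 m, Dh = 52e-6 m
Step 2: dP = 32 * 0.001 * 27403e-6 * 0.534 / (52e-6)^2
Step 3: dP = 173173.99 Pa
Step 4: Convert to kPa: dP = 173.17 kPa


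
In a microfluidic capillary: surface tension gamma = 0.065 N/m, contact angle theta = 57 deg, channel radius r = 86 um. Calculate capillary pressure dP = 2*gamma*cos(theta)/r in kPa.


Step 1: cos(57 deg) = 0.5446
Step 2: Convert r to m: r = 86e-6 m
Step 3: dP = 2 * 0.065 * 0.5446 / 86e-6 = 823.2 Pa
Step 4: Convert Pa to kPa (divide by 1000).
dP = 0.82 kPa


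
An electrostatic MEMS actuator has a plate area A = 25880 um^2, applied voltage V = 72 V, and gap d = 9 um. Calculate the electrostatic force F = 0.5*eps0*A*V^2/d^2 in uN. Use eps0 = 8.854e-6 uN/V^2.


Step 1: Identify parameters.
eps0 = 8.854e-6 uN/V^2, A = 25880 um^2, V = 72 V, d = 9 um
Step 2: Compute V^2 = 72^2 = 5184
Step 3: Compute d^2 = 9^2 = 81
Step 4: F = 0.5 * 8.854e-6 * 25880 * 5184 / 81
F = 7.333 uN


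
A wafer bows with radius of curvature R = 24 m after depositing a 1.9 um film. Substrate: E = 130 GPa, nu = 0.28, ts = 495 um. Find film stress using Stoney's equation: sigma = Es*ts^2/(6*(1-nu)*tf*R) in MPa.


Step 1: Compute numerator: Es * ts^2 = 130 * 495^2 = 31853250 (GPa*um^2)
Step 2: Compute denominator (R in um): 6*(1-nu)*tf*R = 6*0.72*1.9*24e6 = 196992000.0 (um^2)
Step 3: sigma (GPa) = 31853250 / 196992000.0 = 1.61698e-01 GPa
Step 4: Convert to MPa (x1000): sigma = 161.7 MPa


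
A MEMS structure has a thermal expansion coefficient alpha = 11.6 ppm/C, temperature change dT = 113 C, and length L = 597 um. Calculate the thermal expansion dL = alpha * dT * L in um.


Step 1: Convert CTE: alpha = 11.6 ppm/C = 11.6e-6 /C
Step 2: dL = 11.6e-6 * 113 * 597
dL = 0.7825 um


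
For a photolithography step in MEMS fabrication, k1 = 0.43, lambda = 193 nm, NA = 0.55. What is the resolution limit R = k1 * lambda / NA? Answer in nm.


Step 1: Identify values: k1 = 0.43, lambda = 193 nm, NA = 0.55
Step 2: R = k1 * lambda / NA
R = 0.43 * 193 / 0.55
R = 150.9 nm


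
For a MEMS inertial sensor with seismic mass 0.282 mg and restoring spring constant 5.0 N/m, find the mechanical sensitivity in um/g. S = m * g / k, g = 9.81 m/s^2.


Step 1: Convert mass: m = 0.282 mg = 2.82e-07 kg
Step 2: S = m * g / k = 2.82e-07 * 9.81 / 5.0
Step 3: S = 5.53e-07 m/g
Step 4: Convert to um/g: S = 0.553 um/g


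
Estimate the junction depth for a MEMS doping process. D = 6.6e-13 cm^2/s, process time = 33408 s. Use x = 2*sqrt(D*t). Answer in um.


Step 1: Compute D*t = 6.6e-13 * 33408 = 2.204928e-08 cm^2
Step 2: sqrt(D*t) = 1.4849e-04 cm
Step 3: x = 2 * 1.4849e-04 cm = 2.9698e-04 cm
Step 4: Convert to um (1 cm = 1e4 um): x = 2.97 um


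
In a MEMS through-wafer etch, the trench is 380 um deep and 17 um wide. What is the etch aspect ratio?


Step 1: AR = depth / width
Step 2: AR = 380 / 17
AR = 22.4


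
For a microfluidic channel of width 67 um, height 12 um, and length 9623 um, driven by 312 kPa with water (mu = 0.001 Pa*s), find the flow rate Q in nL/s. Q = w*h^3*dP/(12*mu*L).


Step 1: Convert all dimensions to SI (meters).
w = 67e-6 m, h = 12e-6 m, L = 9623e-6 m, dP = 312e3 Pa
Step 2: Q = w * h^3 * dP / (12 * mu * L)
Q = 67e-6 * (12e-6)^3 * 312e3 / (12 * 0.001 * 9623e-6) = 3.1281056e-10 m^3/s
Step 3: Convert Q from m^3/s to nL/s (1 m^3 = 1e12 nL, so multiply by 1e12).
Q = 312.811 nL/s


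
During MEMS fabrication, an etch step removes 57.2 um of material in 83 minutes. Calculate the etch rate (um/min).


Step 1: Etch rate = depth / time
Step 2: rate = 57.2 / 83
rate = 0.689 um/min


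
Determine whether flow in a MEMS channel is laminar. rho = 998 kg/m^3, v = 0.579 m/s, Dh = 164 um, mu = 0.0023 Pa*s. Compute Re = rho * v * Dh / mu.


Step 1: Convert Dh to meters: Dh = 164e-6 m
Step 2: Re = rho * v * Dh / mu
Re = 998 * 0.579 * 164e-6 / 0.0023
Re = 41.203
Since Re = 41.203 is below ~2300, the flow is laminar.


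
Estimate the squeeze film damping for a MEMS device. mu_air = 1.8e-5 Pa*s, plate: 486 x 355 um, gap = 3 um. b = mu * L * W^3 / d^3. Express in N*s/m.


Step 1: Convert to SI.
L = 486e-6 m, W = 355e-6 m, d = 3e-6 m
Step 2: W^3 = (355e-6)^3 = 4.47e-11 m^3
Step 3: d^3 = (3e-6)^3 = 2.70e-17 m^3
Step 4: b = 1.8e-5 * 486e-6 * 4.47e-11 / 2.70e-17
b = 1.45e-02 N*s/m


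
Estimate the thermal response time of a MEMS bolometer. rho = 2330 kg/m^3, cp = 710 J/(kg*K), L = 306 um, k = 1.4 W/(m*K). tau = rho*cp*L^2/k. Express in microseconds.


Step 1: Convert L to m: L = 306e-6 m
Step 2: L^2 = (306e-6)^2 = 9.3636e-08 m^2
Step 3: tau = 2330 * 710 * 9.3636e-08 / 1.4 = 1.1064431057e-01 s
Step 4: Convert to microseconds (multiply by 1e6).
tau = 110644.311 us


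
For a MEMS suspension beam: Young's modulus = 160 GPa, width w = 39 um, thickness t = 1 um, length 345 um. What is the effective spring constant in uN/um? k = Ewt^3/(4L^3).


Step 1: Convert E to consistent units (1 GPa = 1000 uN/um^2).
E = 160 GPa = 160000 uN/um^2
Step 2: Compute t^3 = 1^3 = 1
Step 3: Compute L^3 = 345^3 = 41063625
Step 4: k = 160000 * 39 * 1 / (4 * 41063625)
k = 0.038 uN/um


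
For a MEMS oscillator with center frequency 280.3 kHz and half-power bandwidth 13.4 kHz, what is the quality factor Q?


Step 1: Q = f0 / bandwidth
Step 2: Q = 280.3 / 13.4
Q = 20.9


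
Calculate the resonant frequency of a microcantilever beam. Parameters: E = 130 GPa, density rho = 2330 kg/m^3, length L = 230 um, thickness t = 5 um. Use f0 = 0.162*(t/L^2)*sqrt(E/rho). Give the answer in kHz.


Step 1: Convert units to SI.
t_SI = 5e-6 m, L_SI = 230e-6 m
Step 2: Calculate sqrt(E/rho).
sqrt(130e9 / 2330) = 7469.54 m/s
Step 3: Compute f0.
f0 = 0.162 * 5e-6 / (230e-6)^2 * 7469.54 = 114372.9 Hz = 114.37 kHz


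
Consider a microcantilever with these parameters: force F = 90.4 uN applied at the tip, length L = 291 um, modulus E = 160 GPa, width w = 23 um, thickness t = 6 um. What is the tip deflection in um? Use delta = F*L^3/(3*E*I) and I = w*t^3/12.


Step 1: Calculate the second moment of area.
I = w * t^3 / 12 = 23 * 6^3 / 12 = 414.0 um^4
Step 2: Convert E to consistent units (1 GPa = 1000 uN/um^2).
E = 160 GPa = 160000 uN/um^2
Step 3: Calculate tip deflection.
delta = F * L^3 / (3 * E * I)
delta = 90.4 * 291^3 / (3 * 160000 * 414.0)
delta = 11.21 um


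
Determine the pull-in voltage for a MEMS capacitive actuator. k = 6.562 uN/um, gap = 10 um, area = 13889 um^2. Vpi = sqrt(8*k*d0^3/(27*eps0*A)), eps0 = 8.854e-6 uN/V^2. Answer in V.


Step 1: Compute numerator: 8 * k * d0^3 = 8 * 6.562 * 10^3 = 52496.0
Step 2: Compute denominator: 27 * eps0 * A = 27 * 8.854e-6 * 13889 = 3.320277
Step 3: Vpi = sqrt(52496.0 / 3.320277)
Vpi = 125.74 V


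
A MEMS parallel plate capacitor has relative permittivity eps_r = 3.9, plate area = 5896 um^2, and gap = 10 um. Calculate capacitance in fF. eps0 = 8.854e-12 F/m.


Step 1: Convert area to m^2: A = 5896e-12 m^2
Step 2: Convert gap to m: d = 10e-6 m
Step 3: C = eps0 * eps_r * A / d
C = 8.854e-12 * 3.9 * 5896e-12 / 10e-6
Step 4: Convert to fF (multiply by 1e15).
C = 20.36 fF


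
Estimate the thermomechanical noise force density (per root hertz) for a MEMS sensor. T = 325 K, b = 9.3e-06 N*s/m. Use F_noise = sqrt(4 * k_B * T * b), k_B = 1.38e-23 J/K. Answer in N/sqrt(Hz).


Step 1: Compute 4 * k_B * T * b
= 4 * 1.38e-23 * 325 * 9.3e-06
= 1.6684e-25 N^2/Hz
Step 2: F_noise = sqrt(1.6684e-25)
F_noise = 4.08e-13 N/sqrt(Hz)


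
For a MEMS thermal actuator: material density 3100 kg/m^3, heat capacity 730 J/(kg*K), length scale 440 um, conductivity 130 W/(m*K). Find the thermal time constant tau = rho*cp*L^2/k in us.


Step 1: Convert L to m: L = 440e-6 m
Step 2: L^2 = (440e-6)^2 = 1.936e-07 m^2
Step 3: tau = 3100 * 730 * 1.936e-07 / 130 = 3.37012923e-03 s
Step 4: Convert to microseconds (multiply by 1e6).
tau = 3370.129 us


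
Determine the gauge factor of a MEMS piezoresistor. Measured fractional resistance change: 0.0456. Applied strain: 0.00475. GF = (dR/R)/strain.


Step 1: Identify values.
dR/R = 0.0456, strain = 0.00475
Step 2: GF = (dR/R) / strain = 0.0456 / 0.00475
GF = 9.6


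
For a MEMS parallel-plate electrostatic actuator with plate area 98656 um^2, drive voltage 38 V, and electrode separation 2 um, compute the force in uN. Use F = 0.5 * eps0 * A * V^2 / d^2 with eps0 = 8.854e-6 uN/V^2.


Step 1: Identify parameters.
eps0 = 8.854e-6 uN/V^2, A = 98656 um^2, V = 38 V, d = 2 um
Step 2: Compute V^2 = 38^2 = 1444
Step 3: Compute d^2 = 2^2 = 4
Step 4: F = 0.5 * 8.854e-6 * 98656 * 1444 / 4
F = 157.667 uN


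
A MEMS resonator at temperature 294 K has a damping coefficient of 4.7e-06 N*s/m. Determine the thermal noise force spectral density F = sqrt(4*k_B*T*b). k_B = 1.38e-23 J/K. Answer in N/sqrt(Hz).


Step 1: Compute 4 * k_B * T * b
= 4 * 1.38e-23 * 294 * 4.7e-06
= 7.6275e-26 N^2/Hz
Step 2: F_noise = sqrt(7.6275e-26)
F_noise = 2.76e-13 N/sqrt(Hz)


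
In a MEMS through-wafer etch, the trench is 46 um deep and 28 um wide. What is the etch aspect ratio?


Step 1: AR = depth / width
Step 2: AR = 46 / 28
AR = 1.6


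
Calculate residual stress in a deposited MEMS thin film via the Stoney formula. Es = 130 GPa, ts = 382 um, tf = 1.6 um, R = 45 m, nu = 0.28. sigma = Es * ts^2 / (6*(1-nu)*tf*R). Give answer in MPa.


Step 1: Compute numerator: Es * ts^2 = 130 * 382^2 = 18970120 (GPa*um^2)
Step 2: Compute denominator (R in um): 6*(1-nu)*tf*R = 6*0.72*1.6*45e6 = 311040000.0 (um^2)
Step 3: sigma (GPa) = 18970120 / 311040000.0 = 6.0989e-02 GPa
Step 4: Convert to MPa (x1000): sigma = 61.0 MPa


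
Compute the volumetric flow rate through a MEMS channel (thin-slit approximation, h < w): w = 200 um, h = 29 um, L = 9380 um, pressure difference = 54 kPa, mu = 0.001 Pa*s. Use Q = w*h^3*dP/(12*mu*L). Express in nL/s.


Step 1: Convert all dimensions to SI (meters).
w = 200e-6 m, h = 29e-6 m, L = 9380e-6 m, dP = 54e3 Pa
Step 2: Q = w * h^3 * dP / (12 * mu * L)
Q = 200e-6 * (29e-6)^3 * 54e3 / (12 * 0.001 * 9380e-6) = 2.34009595e-09 m^3/s
Step 3: Convert Q from m^3/s to nL/s (1 m^3 = 1e12 nL, so multiply by 1e12).
Q = 2340.096 nL/s


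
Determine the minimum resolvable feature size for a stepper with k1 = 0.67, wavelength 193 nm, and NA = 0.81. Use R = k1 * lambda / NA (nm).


Step 1: Identify values: k1 = 0.67, lambda = 193 nm, NA = 0.81
Step 2: R = k1 * lambda / NA
R = 0.67 * 193 / 0.81
R = 159.6 nm


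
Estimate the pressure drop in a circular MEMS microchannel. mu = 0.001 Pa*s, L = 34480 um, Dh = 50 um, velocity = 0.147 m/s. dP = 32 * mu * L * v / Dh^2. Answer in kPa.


Step 1: Convert to SI: L = 34480e-6 m, Dh = 50e-6 m
Step 2: dP = 32 * 0.001 * 34480e-6 * 0.147 / (50e-6)^2
Step 3: dP = 64877.57 Pa
Step 4: Convert to kPa: dP = 64.88 kPa


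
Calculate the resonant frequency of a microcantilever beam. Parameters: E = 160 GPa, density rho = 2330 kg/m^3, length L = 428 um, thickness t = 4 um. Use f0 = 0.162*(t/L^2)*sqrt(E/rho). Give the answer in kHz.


Step 1: Convert units to SI.
t_SI = 4e-6 m, L_SI = 428e-6 m
Step 2: Calculate sqrt(E/rho).
sqrt(160e9 / 2330) = 8286.71 m/s
Step 3: Compute f0.
f0 = 0.162 * 4e-6 / (428e-6)^2 * 8286.71 = 29313.6 Hz = 29.31 kHz


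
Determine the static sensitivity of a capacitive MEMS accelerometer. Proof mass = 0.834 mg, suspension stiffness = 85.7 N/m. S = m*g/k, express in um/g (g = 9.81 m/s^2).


Step 1: Convert mass: m = 0.834 mg = 8.34e-07 kg
Step 2: S = m * g / k = 8.34e-07 * 9.81 / 85.7
Step 3: S = 9.55e-08 m/g
Step 4: Convert to um/g: S = 0.095 um/g


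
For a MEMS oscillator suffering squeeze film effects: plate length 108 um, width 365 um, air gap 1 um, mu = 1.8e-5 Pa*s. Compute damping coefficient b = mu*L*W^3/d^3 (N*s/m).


Step 1: Convert to SI.
L = 108e-6 m, W = 365e-6 m, d = 1e-6 m
Step 2: W^3 = (365e-6)^3 = 4.86e-11 m^3
Step 3: d^3 = (1e-6)^3 = 1.00e-18 m^3
Step 4: b = 1.8e-5 * 108e-6 * 4.86e-11 / 1.00e-18
b = 9.45e-02 N*s/m


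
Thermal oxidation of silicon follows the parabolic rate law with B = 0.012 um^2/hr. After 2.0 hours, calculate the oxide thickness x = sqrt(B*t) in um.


Step 1: Compute B*t = 0.012 * 2.0 = 0.024
Step 2: x = sqrt(0.024)
x = 0.155 um


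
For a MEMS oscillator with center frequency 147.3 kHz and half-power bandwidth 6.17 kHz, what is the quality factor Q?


Step 1: Q = f0 / bandwidth
Step 2: Q = 147.3 / 6.17
Q = 23.9


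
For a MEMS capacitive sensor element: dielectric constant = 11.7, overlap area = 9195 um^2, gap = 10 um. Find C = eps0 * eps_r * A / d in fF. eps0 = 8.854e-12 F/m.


Step 1: Convert area to m^2: A = 9195e-12 m^2
Step 2: Convert gap to m: d = 10e-6 m
Step 3: C = eps0 * eps_r * A / d
C = 8.854e-12 * 11.7 * 9195e-12 / 10e-6
Step 4: Convert to fF (multiply by 1e15).
C = 95.25 fF


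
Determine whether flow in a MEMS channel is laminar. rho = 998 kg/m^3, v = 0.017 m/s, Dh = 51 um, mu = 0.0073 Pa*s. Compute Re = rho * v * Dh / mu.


Step 1: Convert Dh to meters: Dh = 51e-6 m
Step 2: Re = rho * v * Dh / mu
Re = 998 * 0.017 * 51e-6 / 0.0073
Re = 0.119
Since Re = 0.119 is below ~2300, the flow is laminar.


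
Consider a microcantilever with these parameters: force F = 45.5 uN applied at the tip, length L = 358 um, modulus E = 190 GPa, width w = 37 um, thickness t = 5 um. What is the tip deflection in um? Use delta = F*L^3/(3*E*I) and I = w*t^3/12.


Step 1: Calculate the second moment of area.
I = w * t^3 / 12 = 37 * 5^3 / 12 = 385.4167 um^4
Step 2: Convert E to consistent units (1 GPa = 1000 uN/um^2).
E = 190 GPa = 190000 uN/um^2
Step 3: Calculate tip deflection.
delta = F * L^3 / (3 * E * I)
delta = 45.5 * 358^3 / (3 * 190000 * 385.4167)
delta = 9.5029 um


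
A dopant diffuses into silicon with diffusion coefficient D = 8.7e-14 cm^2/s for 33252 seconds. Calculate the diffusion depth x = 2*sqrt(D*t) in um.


Step 1: Compute D*t = 8.7e-14 * 33252 = 2.892924e-09 cm^2
Step 2: sqrt(D*t) = 5.37859e-05 cm
Step 3: x = 2 * 5.37859e-05 cm = 1.075718e-04 cm
Step 4: Convert to um (1 cm = 1e4 um): x = 1.076 um


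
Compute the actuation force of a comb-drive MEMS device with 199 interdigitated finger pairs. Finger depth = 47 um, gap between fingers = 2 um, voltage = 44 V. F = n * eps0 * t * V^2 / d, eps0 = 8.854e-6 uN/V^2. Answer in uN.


Step 1: Parameters: n=199, eps0=8.854e-6 uN/V^2, t=47 um, V=44 V, d=2 um
Step 2: V^2 = 1936
Step 3: F = 199 * 8.854e-6 * 47 * 1936 / 2
F = 80.161 uN


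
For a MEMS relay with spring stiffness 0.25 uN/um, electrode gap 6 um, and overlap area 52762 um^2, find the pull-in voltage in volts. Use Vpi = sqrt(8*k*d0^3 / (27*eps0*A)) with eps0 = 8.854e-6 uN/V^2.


Step 1: Compute numerator: 8 * k * d0^3 = 8 * 0.25 * 6^3 = 432.0
Step 2: Compute denominator: 27 * eps0 * A = 27 * 8.854e-6 * 52762 = 12.613178
Step 3: Vpi = sqrt(432.0 / 12.613178)
Vpi = 5.85 V


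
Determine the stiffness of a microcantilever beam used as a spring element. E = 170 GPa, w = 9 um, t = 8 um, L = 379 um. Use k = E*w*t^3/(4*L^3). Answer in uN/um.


Step 1: Convert E to consistent units (1 GPa = 1000 uN/um^2).
E = 170 GPa = 170000 uN/um^2
Step 2: Compute t^3 = 8^3 = 512
Step 3: Compute L^3 = 379^3 = 54439939
Step 4: k = 170000 * 9 * 512 / (4 * 54439939)
k = 3.5974 uN/um


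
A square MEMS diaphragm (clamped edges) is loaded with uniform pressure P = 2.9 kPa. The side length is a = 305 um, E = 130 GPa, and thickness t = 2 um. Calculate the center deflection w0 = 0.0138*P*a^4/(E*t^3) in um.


Step 1: Convert pressure to compatible units (E is in GPa, so P in GPa).
P = 2.9 kPa = 2.9e-6 GPa
Step 2: Compute numerator: 0.0138 * P * a^4.
a^4 = 305^4 = 8653650625
numerator = 0.0138 * 2.9e-6 * 8653650625 = 3.4632e+02
Step 3: Compute denominator: E * t^3 = 130 * 2^3 = 1040
Step 4: w0 = numerator / denominator = 3.4632e+02 / 1040 = 0.333 um


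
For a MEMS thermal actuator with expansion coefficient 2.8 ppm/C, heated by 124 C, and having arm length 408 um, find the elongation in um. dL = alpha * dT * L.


Step 1: Convert CTE: alpha = 2.8 ppm/C = 2.8e-6 /C
Step 2: dL = 2.8e-6 * 124 * 408
dL = 0.1417 um


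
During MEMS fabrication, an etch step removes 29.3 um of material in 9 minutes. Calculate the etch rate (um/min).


Step 1: Etch rate = depth / time
Step 2: rate = 29.3 / 9
rate = 3.256 um/min


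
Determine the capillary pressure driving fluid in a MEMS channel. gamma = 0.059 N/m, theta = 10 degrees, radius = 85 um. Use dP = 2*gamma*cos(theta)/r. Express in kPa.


Step 1: cos(10 deg) = 0.9848
Step 2: Convert r to m: r = 85e-6 m
Step 3: dP = 2 * 0.059 * 0.9848 / 85e-6 = 1367.1 Pa
Step 4: Convert Pa to kPa (divide by 1000).
dP = 1.37 kPa


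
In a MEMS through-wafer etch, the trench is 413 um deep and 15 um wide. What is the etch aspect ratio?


Step 1: AR = depth / width
Step 2: AR = 413 / 15
AR = 27.5


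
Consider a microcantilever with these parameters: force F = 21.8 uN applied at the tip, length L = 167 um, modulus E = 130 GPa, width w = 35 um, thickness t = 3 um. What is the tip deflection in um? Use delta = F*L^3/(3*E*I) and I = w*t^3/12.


Step 1: Calculate the second moment of area.
I = w * t^3 / 12 = 35 * 3^3 / 12 = 78.75 um^4
Step 2: Convert E to consistent units (1 GPa = 1000 uN/um^2).
E = 130 GPa = 130000 uN/um^2
Step 3: Calculate tip deflection.
delta = F * L^3 / (3 * E * I)
delta = 21.8 * 167^3 / (3 * 130000 * 78.75)
delta = 3.3059 um


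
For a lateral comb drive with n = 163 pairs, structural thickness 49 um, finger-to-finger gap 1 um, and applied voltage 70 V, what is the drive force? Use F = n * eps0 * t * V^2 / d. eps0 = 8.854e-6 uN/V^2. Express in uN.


Step 1: Parameters: n=163, eps0=8.854e-6 uN/V^2, t=49 um, V=70 V, d=1 um
Step 2: V^2 = 4900
Step 3: F = 163 * 8.854e-6 * 49 * 4900 / 1
F = 346.513 uN


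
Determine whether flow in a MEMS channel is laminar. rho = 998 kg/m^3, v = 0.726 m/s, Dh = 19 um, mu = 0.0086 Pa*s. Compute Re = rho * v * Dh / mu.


Step 1: Convert Dh to meters: Dh = 19e-6 m
Step 2: Re = rho * v * Dh / mu
Re = 998 * 0.726 * 19e-6 / 0.0086
Re = 1.601
Since Re = 1.601 is below ~2300, the flow is laminar.


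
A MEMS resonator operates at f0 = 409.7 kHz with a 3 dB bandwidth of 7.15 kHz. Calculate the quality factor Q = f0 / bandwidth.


Step 1: Q = f0 / bandwidth
Step 2: Q = 409.7 / 7.15
Q = 57.3


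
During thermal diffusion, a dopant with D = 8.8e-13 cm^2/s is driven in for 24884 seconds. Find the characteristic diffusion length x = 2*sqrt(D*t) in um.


Step 1: Compute D*t = 8.8e-13 * 24884 = 2.189792e-08 cm^2
Step 2: sqrt(D*t) = 1.4798e-04 cm
Step 3: x = 2 * 1.4798e-04 cm = 2.9596e-04 cm
Step 4: Convert to um (1 cm = 1e4 um): x = 2.96 um


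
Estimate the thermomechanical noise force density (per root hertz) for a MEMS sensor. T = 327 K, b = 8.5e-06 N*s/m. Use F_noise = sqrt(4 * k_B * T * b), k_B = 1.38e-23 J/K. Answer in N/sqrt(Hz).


Step 1: Compute 4 * k_B * T * b
= 4 * 1.38e-23 * 327 * 8.5e-06
= 1.5343e-25 N^2/Hz
Step 2: F_noise = sqrt(1.5343e-25)
F_noise = 3.92e-13 N/sqrt(Hz)


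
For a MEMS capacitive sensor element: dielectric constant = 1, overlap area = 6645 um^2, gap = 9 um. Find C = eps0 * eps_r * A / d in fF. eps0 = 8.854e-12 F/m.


Step 1: Convert area to m^2: A = 6645e-12 m^2
Step 2: Convert gap to m: d = 9e-6 m
Step 3: C = eps0 * eps_r * A / d
C = 8.854e-12 * 1 * 6645e-12 / 9e-6
Step 4: Convert to fF (multiply by 1e15).
C = 6.54 fF


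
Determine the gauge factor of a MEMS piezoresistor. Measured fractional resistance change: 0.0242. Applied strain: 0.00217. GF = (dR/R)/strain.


Step 1: Identify values.
dR/R = 0.0242, strain = 0.00217
Step 2: GF = (dR/R) / strain = 0.0242 / 0.00217
GF = 11.2


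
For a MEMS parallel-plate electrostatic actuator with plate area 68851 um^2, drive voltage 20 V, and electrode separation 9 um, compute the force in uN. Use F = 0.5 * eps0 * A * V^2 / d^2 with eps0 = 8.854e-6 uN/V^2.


Step 1: Identify parameters.
eps0 = 8.854e-6 uN/V^2, A = 68851 um^2, V = 20 V, d = 9 um
Step 2: Compute V^2 = 20^2 = 400
Step 3: Compute d^2 = 9^2 = 81
Step 4: F = 0.5 * 8.854e-6 * 68851 * 400 / 81
F = 1.505 uN


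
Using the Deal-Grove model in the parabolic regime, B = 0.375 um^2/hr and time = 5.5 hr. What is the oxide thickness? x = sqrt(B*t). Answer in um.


Step 1: Compute B*t = 0.375 * 5.5 = 2.0625
Step 2: x = sqrt(2.0625)
x = 1.436 um


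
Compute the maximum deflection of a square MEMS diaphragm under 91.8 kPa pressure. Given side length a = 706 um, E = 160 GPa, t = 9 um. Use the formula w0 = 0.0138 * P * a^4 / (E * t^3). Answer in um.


Step 1: Convert pressure to compatible units (E is in GPa, so P in GPa).
P = 91.8 kPa = 91.8e-6 GPa
Step 2: Compute numerator: 0.0138 * P * a^4.
a^4 = 706^4 = 248438446096
numerator = 0.0138 * 91.8e-6 * 248438446096 = 3.147318e+05
Step 3: Compute denominator: E * t^3 = 160 * 9^3 = 116640
Step 4: w0 = numerator / denominator = 3.147318e+05 / 116640 = 2.6983 um


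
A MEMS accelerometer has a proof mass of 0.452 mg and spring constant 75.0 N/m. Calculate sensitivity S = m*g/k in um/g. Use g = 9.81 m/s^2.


Step 1: Convert mass: m = 0.452 mg = 4.52e-07 kg
Step 2: S = m * g / k = 4.52e-07 * 9.81 / 75.0
Step 3: S = 5.91e-08 m/g
Step 4: Convert to um/g: S = 0.059 um/g


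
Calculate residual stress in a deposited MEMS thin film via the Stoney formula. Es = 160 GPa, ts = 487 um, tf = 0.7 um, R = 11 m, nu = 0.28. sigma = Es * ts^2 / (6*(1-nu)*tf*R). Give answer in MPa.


Step 1: Compute numerator: Es * ts^2 = 160 * 487^2 = 37947040 (GPa*um^2)
Step 2: Compute denominator (R in um): 6*(1-nu)*tf*R = 6*0.72*0.7*11e6 = 33264000.0 (um^2)
Step 3: sigma (GPa) = 37947040 / 33264000.0 = 1.140784e+00 GPa
Step 4: Convert to MPa (x1000): sigma = 1140.8 MPa


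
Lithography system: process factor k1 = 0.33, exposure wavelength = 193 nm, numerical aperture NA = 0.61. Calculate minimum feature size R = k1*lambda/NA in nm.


Step 1: Identify values: k1 = 0.33, lambda = 193 nm, NA = 0.61
Step 2: R = k1 * lambda / NA
R = 0.33 * 193 / 0.61
R = 104.4 nm


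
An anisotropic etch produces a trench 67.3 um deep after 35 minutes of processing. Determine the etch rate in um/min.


Step 1: Etch rate = depth / time
Step 2: rate = 67.3 / 35
rate = 1.923 um/min


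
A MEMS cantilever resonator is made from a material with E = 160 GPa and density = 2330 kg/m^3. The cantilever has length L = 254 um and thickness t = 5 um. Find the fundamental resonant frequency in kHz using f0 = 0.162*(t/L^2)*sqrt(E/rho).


Step 1: Convert units to SI.
t_SI = 5e-6 m, L_SI = 254e-6 m
Step 2: Calculate sqrt(E/rho).
sqrt(160e9 / 2330) = 8286.71 m/s
Step 3: Compute f0.
f0 = 0.162 * 5e-6 / (254e-6)^2 * 8286.71 = 104039.9 Hz = 104.04 kHz


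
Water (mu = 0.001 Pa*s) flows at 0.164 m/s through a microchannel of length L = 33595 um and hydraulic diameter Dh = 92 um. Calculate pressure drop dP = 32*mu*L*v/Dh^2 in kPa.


Step 1: Convert to SI: L = 33595e-6 m, Dh = 92e-6 m
Step 2: dP = 32 * 0.001 * 33595e-6 * 0.164 / (92e-6)^2
Step 3: dP = 20830.17 Pa
Step 4: Convert to kPa: dP = 20.83 kPa


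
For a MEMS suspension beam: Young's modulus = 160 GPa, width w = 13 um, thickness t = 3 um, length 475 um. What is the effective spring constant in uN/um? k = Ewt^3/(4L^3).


Step 1: Convert E to consistent units (1 GPa = 1000 uN/um^2).
E = 160 GPa = 160000 uN/um^2
Step 2: Compute t^3 = 3^3 = 27
Step 3: Compute L^3 = 475^3 = 107171875
Step 4: k = 160000 * 13 * 27 / (4 * 107171875)
k = 0.131 uN/um


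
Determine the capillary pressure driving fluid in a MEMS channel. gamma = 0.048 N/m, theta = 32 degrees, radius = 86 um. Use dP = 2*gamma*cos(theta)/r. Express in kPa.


Step 1: cos(32 deg) = 0.848
Step 2: Convert r to m: r = 86e-6 m
Step 3: dP = 2 * 0.048 * 0.848 / 86e-6 = 946.6 Pa
Step 4: Convert Pa to kPa (divide by 1000).
dP = 0.95 kPa


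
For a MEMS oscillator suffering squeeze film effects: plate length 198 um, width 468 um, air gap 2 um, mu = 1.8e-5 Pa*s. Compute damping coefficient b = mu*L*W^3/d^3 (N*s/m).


Step 1: Convert to SI.
L = 198e-6 m, W = 468e-6 m, d = 2e-6 m
Step 2: W^3 = (468e-6)^3 = 1.03e-10 m^3
Step 3: d^3 = (2e-6)^3 = 8.00e-18 m^3
Step 4: b = 1.8e-5 * 198e-6 * 1.03e-10 / 8.00e-18
b = 4.57e-02 N*s/m


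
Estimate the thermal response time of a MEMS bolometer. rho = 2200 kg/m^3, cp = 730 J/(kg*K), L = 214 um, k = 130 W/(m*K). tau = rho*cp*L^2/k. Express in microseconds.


Step 1: Convert L to m: L = 214e-6 m
Step 2: L^2 = (214e-6)^2 = 4.5796e-08 m^2
Step 3: tau = 2200 * 730 * 4.5796e-08 / 130 = 5.6575674e-04 s
Step 4: Convert to microseconds (multiply by 1e6).
tau = 565.757 us


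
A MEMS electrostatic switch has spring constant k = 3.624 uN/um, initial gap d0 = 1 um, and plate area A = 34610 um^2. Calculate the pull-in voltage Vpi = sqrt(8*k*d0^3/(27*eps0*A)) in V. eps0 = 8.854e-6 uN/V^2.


Step 1: Compute numerator: 8 * k * d0^3 = 8 * 3.624 * 1^3 = 28.992
Step 2: Compute denominator: 27 * eps0 * A = 27 * 8.854e-6 * 34610 = 8.273797
Step 3: Vpi = sqrt(28.992 / 8.273797)
Vpi = 1.87 V


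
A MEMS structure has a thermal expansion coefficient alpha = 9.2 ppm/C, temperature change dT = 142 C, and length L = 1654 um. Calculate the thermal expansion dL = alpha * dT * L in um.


Step 1: Convert CTE: alpha = 9.2 ppm/C = 9.2e-6 /C
Step 2: dL = 9.2e-6 * 142 * 1654
dL = 2.1608 um


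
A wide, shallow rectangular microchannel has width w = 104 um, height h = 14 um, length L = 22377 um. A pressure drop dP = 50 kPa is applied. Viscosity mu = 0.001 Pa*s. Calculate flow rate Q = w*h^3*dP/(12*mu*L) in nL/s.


Step 1: Convert all dimensions to SI (meters).
w = 104e-6 m, h = 14e-6 m, L = 22377e-6 m, dP = 50e3 Pa
Step 2: Q = w * h^3 * dP / (12 * mu * L)
Q = 104e-6 * (14e-6)^3 * 50e3 / (12 * 0.001 * 22377e-6) = 5.313789e-11 m^3/s
Step 3: Convert Q from m^3/s to nL/s (1 m^3 = 1e12 nL, so multiply by 1e12).
Q = 53.138 nL/s


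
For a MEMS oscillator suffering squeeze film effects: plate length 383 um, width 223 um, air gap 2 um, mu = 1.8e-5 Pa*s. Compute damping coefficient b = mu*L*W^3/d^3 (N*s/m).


Step 1: Convert to SI.
L = 383e-6 m, W = 223e-6 m, d = 2e-6 m
Step 2: W^3 = (223e-6)^3 = 1.11e-11 m^3
Step 3: d^3 = (2e-6)^3 = 8.00e-18 m^3
Step 4: b = 1.8e-5 * 383e-6 * 1.11e-11 / 8.00e-18
b = 9.56e-03 N*s/m


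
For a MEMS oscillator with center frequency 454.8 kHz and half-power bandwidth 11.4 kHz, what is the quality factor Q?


Step 1: Q = f0 / bandwidth
Step 2: Q = 454.8 / 11.4
Q = 39.9


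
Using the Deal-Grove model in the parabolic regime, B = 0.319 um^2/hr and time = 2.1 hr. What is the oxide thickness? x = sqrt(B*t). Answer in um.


Step 1: Compute B*t = 0.319 * 2.1 = 0.6699
Step 2: x = sqrt(0.6699)
x = 0.818 um


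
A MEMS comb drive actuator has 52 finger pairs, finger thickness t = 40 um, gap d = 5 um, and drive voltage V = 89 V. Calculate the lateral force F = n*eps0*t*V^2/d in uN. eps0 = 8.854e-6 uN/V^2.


Step 1: Parameters: n=52, eps0=8.854e-6 uN/V^2, t=40 um, V=89 V, d=5 um
Step 2: V^2 = 7921
Step 3: F = 52 * 8.854e-6 * 40 * 7921 / 5
F = 29.175 uN


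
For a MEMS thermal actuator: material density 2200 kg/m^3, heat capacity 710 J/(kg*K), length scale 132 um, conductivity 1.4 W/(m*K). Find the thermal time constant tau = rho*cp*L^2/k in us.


Step 1: Convert L to m: L = 132e-6 m
Step 2: L^2 = (132e-6)^2 = 1.7424e-08 m^2
Step 3: tau = 2200 * 710 * 1.7424e-08 / 1.4 = 1.944020571e-02 s
Step 4: Convert to microseconds (multiply by 1e6).
tau = 19440.206 us


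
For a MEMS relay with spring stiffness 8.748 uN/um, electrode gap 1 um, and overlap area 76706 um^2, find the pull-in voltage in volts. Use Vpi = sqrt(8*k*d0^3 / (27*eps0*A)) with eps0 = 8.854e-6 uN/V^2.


Step 1: Compute numerator: 8 * k * d0^3 = 8 * 8.748 * 1^3 = 69.984
Step 2: Compute denominator: 27 * eps0 * A = 27 * 8.854e-6 * 76706 = 18.337183
Step 3: Vpi = sqrt(69.984 / 18.337183)
Vpi = 1.95 V


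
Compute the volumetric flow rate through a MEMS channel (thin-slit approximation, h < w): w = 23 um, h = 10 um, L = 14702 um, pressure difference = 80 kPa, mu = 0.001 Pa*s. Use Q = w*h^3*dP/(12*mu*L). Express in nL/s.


Step 1: Convert all dimensions to SI (meters).
w = 23e-6 m, h = 10e-6 m, L = 14702e-6 m, dP = 80e3 Pa
Step 2: Q = w * h^3 * dP / (12 * mu * L)
Q = 23e-6 * (10e-6)^3 * 80e3 / (12 * 0.001 * 14702e-6) = 1.042942e-11 m^3/s
Step 3: Convert Q from m^3/s to nL/s (1 m^3 = 1e12 nL, so multiply by 1e12).
Q = 10.429 nL/s


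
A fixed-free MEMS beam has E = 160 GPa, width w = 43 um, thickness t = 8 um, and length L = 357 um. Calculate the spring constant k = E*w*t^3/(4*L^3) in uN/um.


Step 1: Convert E to consistent units (1 GPa = 1000 uN/um^2).
E = 160 GPa = 160000 uN/um^2
Step 2: Compute t^3 = 8^3 = 512
Step 3: Compute L^3 = 357^3 = 45499293
Step 4: k = 160000 * 43 * 512 / (4 * 45499293)
k = 19.355 uN/um


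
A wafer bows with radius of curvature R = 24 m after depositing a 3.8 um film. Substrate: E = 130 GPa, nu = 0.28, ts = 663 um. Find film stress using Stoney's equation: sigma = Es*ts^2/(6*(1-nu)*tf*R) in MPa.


Step 1: Compute numerator: Es * ts^2 = 130 * 663^2 = 57143970 (GPa*um^2)
Step 2: Compute denominator (R in um): 6*(1-nu)*tf*R = 6*0.72*3.8*24e6 = 393984000.0 (um^2)
Step 3: sigma (GPa) = 57143970 / 393984000.0 = 1.45041e-01 GPa
Step 4: Convert to MPa (x1000): sigma = 145.0 MPa


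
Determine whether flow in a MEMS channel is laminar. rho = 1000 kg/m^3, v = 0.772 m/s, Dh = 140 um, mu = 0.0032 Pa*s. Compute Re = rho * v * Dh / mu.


Step 1: Convert Dh to meters: Dh = 140e-6 m
Step 2: Re = rho * v * Dh / mu
Re = 1000 * 0.772 * 140e-6 / 0.0032
Re = 33.775
Since Re = 33.775 is below ~2300, the flow is laminar.


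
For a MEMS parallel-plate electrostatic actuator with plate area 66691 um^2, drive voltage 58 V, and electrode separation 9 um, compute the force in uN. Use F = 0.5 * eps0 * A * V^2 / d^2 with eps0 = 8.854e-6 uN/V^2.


Step 1: Identify parameters.
eps0 = 8.854e-6 uN/V^2, A = 66691 um^2, V = 58 V, d = 9 um
Step 2: Compute V^2 = 58^2 = 3364
Step 3: Compute d^2 = 9^2 = 81
Step 4: F = 0.5 * 8.854e-6 * 66691 * 3364 / 81
F = 12.262 uN


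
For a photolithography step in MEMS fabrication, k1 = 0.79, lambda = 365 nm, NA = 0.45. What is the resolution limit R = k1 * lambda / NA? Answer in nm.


Step 1: Identify values: k1 = 0.79, lambda = 365 nm, NA = 0.45
Step 2: R = k1 * lambda / NA
R = 0.79 * 365 / 0.45
R = 640.8 nm
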